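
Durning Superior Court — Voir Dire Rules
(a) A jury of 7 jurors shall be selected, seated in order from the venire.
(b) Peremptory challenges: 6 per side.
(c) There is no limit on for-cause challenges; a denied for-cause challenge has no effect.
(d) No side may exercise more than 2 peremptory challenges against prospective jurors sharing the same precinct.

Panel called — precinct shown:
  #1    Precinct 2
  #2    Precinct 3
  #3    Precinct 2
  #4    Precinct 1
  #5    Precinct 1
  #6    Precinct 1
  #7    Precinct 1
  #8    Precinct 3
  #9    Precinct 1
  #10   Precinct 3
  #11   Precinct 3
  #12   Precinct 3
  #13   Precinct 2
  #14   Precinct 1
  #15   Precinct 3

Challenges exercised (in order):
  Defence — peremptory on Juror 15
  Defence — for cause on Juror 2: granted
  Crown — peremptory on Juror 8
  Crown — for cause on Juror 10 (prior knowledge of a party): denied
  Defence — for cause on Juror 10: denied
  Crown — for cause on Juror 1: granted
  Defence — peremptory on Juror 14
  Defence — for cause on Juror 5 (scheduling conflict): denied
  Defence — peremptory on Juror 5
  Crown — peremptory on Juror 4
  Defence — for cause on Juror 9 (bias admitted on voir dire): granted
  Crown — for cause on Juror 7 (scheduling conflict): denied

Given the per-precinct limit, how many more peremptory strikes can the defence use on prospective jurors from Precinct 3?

Defence peremptories so far: #15, #14, #5 — 3 of 6 used, 3 left overall.
Against Precinct 3: #15 — 1 used; per-precinct cap 2 leaves 1.
Binding limit: min(3, 1) = 1.

1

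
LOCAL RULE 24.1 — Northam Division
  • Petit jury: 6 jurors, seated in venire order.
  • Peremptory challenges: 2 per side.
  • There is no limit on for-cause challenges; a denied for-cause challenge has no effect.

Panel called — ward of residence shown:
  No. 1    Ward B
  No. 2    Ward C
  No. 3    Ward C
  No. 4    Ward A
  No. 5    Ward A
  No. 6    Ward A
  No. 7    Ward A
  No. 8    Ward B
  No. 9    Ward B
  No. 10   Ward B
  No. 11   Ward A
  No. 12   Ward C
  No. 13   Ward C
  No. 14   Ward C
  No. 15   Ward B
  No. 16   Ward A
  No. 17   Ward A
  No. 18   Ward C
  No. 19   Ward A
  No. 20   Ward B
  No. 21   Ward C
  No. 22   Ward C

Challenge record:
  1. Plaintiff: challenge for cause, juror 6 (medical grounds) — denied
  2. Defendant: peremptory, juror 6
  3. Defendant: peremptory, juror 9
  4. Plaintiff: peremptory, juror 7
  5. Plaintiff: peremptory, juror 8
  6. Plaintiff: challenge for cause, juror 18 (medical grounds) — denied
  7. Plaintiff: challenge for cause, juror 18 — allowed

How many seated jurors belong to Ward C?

2

Removed: #6, #7, #8, #9, #18.
Seated jurors 1–6: #1, #2, #3, #4, #5, #10.
Of those, in Ward C: #2, #3 → 2.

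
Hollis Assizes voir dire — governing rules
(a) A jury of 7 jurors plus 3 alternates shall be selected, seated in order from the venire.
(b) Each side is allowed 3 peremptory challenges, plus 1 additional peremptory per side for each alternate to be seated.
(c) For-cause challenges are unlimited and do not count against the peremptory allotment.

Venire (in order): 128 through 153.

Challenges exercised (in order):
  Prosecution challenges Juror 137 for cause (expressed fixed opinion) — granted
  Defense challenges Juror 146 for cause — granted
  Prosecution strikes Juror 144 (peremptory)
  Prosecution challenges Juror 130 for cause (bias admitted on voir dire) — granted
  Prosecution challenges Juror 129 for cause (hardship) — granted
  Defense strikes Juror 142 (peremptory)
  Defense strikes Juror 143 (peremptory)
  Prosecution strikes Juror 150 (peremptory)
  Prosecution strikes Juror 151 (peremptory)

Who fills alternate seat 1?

Removed: #129, #130, #137, #142, #143, #144, #146, #150, #151.
Seating in order: seats 1–7 → #128, #131, #132, #133, #134, #135, #136; alternates → #138, #139, #140.
So alternate 1 is #138.

138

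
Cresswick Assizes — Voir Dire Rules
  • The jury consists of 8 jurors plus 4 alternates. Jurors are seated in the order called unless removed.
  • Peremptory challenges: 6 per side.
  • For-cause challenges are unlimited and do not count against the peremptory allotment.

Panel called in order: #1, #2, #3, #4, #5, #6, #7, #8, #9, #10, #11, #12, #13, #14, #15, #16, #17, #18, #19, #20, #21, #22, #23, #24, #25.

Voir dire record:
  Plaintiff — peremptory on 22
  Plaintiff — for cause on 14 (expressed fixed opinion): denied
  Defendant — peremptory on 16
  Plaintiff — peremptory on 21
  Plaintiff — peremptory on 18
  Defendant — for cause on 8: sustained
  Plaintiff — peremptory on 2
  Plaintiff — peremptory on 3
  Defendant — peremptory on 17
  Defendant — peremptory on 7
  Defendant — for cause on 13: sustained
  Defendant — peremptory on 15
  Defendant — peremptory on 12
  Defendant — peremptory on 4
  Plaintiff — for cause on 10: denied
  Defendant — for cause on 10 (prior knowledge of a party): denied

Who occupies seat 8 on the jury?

19

Removed: #2, #3, #4, #7, #8, #12, #13, #15, #16, #17, #18, #21, #22. (#10, #14 stay — for-cause denied.)
Filling seats in venire order through position 8: #1, #5, #6, #9, #10, #11, #14, #19.
So seat 8 is #19.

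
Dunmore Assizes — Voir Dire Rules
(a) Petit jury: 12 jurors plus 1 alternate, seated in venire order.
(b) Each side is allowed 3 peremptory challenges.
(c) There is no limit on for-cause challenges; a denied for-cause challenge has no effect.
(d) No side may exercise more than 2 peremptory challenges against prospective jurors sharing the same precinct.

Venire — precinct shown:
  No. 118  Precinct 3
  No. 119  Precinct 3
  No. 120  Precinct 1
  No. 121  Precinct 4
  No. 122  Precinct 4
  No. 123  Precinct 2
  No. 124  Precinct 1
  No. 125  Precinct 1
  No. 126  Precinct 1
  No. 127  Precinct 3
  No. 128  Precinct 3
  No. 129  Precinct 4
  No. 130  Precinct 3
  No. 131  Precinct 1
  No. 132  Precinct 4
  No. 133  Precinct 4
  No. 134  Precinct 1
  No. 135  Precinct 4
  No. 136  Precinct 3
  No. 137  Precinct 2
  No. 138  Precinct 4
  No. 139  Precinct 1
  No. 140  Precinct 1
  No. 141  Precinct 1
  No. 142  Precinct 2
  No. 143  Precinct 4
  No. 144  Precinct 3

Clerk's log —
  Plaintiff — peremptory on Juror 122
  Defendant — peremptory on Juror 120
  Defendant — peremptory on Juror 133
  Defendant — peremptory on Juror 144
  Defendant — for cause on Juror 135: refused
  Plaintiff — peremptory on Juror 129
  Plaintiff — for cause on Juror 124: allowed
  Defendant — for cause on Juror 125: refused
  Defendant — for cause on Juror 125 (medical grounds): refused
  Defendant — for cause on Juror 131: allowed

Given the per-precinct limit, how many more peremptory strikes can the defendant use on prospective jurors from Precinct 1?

Defendant peremptories so far: #120, #133, #144 — 3 of 3 used, 0 left overall.
Against Precinct 1: #120 — 1 used; per-precinct cap 2 leaves 1.
Binding limit: min(0, 1) = 0.

0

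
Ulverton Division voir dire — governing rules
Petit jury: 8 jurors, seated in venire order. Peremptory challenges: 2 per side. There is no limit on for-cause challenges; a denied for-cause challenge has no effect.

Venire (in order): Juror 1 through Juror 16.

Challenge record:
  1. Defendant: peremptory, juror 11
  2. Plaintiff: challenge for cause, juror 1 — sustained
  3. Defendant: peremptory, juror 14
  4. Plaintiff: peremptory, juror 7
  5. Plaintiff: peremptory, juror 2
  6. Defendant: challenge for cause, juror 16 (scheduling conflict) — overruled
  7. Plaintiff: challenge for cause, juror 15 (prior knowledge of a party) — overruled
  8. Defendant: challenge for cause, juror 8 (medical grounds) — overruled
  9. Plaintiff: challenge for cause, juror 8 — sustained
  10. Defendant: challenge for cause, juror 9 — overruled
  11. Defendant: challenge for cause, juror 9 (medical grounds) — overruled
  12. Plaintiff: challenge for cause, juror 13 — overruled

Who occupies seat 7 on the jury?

Removed: #1, #2, #7, #8, #11, #14. (#9, #13, #15, #16 stay — for-cause denied.)
Filling seats in venire order through position 7: #3, #4, #5, #6, #9, #10, #12.
So seat 7 is #12.

12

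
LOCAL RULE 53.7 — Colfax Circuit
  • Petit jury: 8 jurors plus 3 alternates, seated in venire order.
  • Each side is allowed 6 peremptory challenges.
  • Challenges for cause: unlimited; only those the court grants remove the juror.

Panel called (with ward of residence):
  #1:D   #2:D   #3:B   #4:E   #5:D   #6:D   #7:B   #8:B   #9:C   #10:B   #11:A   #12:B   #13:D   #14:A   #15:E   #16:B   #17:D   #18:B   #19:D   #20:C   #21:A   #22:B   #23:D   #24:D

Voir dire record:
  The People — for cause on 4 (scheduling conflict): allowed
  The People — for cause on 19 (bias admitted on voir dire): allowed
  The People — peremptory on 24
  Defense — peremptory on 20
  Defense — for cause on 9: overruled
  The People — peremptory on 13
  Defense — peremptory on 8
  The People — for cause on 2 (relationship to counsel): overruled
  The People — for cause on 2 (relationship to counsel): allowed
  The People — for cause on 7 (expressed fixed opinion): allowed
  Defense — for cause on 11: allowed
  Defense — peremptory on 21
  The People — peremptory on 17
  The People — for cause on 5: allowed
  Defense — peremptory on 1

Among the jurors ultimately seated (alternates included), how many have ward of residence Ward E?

1

Removed: #1, #2, #4, #5, #7, #8, #11, #13, #17, #19, #20, #21, #24.
Seated (11 incl. alternates): #3, #6, #9, #10, #12, #14, #15, #16, #18, #22, #23.
Of those, in Ward E: #15 → 1.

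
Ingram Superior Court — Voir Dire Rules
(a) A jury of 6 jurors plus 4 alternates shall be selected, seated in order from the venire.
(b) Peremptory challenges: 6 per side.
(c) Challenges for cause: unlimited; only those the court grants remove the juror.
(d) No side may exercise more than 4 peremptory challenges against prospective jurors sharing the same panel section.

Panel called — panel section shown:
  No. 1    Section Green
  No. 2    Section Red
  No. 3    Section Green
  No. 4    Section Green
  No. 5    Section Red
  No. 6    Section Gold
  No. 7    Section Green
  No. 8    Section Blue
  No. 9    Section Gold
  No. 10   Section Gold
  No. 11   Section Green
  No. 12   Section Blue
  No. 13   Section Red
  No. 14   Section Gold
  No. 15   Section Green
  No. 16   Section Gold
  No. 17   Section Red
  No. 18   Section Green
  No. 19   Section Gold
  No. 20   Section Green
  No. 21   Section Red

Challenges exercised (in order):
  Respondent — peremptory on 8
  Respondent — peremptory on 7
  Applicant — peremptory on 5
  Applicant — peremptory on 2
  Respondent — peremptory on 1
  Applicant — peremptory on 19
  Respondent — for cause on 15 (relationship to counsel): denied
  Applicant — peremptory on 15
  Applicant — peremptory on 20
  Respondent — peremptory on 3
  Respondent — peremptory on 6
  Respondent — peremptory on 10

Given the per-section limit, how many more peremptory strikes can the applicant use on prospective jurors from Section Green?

1

Applicant peremptories so far: #5, #2, #19, #15, #20 — 5 of 6 used, 1 left overall.
Against Section Green: #15, #20 — 2 used; per-section cap 4 leaves 2.
Binding limit: min(1, 2) = 1.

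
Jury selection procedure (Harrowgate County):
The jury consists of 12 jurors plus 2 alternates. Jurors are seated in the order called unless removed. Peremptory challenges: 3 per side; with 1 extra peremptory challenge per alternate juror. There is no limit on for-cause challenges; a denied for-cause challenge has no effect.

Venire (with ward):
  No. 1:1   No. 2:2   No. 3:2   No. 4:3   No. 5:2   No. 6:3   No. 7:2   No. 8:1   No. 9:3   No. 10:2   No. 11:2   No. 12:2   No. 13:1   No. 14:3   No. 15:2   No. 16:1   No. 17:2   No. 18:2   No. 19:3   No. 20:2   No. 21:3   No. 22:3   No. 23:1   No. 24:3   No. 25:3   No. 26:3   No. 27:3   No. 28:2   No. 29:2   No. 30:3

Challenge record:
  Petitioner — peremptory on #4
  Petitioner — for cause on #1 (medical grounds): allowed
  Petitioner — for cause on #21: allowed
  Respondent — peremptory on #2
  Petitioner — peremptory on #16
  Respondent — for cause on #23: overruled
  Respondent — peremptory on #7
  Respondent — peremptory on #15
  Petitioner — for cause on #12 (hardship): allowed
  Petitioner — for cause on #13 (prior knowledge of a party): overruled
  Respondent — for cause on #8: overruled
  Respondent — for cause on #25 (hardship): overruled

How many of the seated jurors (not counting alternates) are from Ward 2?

Removed: #1, #2, #4, #7, #12, #15, #16, #21.
Seated jurors 1–12: #3, #5, #6, #8, #9, #10, #11, #13, #14, #17, #18, #19 (alternates #20, #22 not counted).
Of those, in Ward 2: #3, #5, #10, #11, #17, #18 → 6.

6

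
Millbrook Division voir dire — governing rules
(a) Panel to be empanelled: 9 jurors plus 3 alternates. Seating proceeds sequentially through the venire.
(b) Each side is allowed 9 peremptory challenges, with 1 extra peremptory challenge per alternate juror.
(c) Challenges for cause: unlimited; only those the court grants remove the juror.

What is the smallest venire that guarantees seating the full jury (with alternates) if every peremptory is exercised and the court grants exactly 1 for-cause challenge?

37

Seats to fill: 9 + 3 alternates = 12.
Peremptories: 9 + 1×3 = 12 per side × 2 sides = 24.
For-cause removals: 1.
Minimum venire: 12 + 24 + 1 = 37.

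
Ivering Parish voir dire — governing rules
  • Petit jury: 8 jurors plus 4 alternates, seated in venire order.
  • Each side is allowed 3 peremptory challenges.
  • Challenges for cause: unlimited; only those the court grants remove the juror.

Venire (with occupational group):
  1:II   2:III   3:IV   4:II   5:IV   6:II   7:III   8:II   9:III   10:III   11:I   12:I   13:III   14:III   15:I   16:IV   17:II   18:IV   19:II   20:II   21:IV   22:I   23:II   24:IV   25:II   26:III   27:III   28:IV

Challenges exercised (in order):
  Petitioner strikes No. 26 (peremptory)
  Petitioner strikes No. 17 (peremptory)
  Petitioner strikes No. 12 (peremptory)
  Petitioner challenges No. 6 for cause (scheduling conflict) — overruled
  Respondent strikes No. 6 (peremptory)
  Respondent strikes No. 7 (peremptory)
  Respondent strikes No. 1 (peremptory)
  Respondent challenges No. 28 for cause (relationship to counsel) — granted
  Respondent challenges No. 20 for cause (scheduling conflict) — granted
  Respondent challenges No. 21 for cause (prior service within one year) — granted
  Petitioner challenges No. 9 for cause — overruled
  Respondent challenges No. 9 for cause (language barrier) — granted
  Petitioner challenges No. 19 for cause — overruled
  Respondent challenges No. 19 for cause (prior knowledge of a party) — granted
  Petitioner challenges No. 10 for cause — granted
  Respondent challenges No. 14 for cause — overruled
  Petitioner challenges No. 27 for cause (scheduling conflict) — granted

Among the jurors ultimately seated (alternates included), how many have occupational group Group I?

Removed: #1, #6, #7, #9, #10, #12, #17, #19, #20, #21, #26, #27, #28.
Seated (12 incl. alternates): #2, #3, #4, #5, #8, #11, #13, #14, #15, #16, #18, #22.
Of those, in Group I: #11, #15, #22 → 3.

3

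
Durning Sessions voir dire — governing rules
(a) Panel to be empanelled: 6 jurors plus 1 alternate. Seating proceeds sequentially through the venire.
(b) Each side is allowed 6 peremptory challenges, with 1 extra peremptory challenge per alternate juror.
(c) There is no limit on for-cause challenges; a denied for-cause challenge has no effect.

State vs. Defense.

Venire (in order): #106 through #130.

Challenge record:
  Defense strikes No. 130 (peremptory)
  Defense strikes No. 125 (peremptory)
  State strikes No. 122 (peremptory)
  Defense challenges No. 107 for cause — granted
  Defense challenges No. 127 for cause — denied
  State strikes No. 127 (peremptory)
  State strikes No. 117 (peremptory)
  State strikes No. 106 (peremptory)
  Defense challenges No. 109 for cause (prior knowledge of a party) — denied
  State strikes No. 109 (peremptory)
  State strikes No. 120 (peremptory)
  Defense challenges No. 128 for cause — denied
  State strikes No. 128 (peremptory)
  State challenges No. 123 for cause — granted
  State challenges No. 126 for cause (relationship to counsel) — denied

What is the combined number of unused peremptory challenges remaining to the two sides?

State allotment: 6 base + 1 × 1 alternate = 7. Defense allotment: 6 base + 1 × 1 alternate = 7.
State peremptories used: #122, #127, #117, #106, #109, #120, #128 — 7 (for-cause on #123, #126 don't count).
Defense peremptories used: #130, #125 — 2 (for-cause on #107, #127, #109, #128 don't count).
Remaining: (7 − 7) + (7 − 2) = 5.

5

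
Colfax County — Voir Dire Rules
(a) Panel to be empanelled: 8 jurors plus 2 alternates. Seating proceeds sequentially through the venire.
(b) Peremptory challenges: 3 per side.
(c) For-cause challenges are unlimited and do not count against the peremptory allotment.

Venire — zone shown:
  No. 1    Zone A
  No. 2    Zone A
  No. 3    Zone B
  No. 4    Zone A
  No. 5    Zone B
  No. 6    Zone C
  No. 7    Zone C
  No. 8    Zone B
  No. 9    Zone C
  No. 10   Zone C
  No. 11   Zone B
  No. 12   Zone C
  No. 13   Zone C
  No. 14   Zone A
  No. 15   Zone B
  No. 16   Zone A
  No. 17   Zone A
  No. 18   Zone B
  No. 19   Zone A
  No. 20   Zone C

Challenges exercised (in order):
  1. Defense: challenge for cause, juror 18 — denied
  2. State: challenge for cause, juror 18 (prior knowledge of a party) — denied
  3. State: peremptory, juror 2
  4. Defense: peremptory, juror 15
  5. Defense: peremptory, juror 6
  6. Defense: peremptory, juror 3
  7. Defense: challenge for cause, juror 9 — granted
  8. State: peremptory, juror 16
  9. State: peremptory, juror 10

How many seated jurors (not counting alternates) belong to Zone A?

Removed: #2, #3, #6, #9, #10, #15, #16.
Seated jurors 1–8: #1, #4, #5, #7, #8, #11, #12, #13 (alternates #14, #17 not counted).
Of those, in Zone A: #1, #4 → 2.

2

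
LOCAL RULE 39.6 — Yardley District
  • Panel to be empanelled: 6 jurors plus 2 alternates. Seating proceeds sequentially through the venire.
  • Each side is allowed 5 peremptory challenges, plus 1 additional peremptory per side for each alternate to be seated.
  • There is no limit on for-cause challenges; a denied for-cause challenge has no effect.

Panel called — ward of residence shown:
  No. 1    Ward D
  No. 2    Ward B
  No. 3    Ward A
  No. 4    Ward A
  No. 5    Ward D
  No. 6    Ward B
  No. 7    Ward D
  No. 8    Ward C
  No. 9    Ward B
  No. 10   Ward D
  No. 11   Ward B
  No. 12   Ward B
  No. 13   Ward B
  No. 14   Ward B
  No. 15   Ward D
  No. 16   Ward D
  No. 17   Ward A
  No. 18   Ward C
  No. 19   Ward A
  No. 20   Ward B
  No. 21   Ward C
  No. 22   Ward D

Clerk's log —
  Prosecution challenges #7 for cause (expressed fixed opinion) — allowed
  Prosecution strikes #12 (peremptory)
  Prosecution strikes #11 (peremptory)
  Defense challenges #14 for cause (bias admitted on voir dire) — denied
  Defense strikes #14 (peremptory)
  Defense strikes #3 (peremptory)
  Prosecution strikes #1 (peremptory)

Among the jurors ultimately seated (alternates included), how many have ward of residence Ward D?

2

Removed: #1, #3, #7, #11, #12, #14.
Seated (8 incl. alternates): #2, #4, #5, #6, #8, #9, #10, #13.
Of those, in Ward D: #5, #10 → 2.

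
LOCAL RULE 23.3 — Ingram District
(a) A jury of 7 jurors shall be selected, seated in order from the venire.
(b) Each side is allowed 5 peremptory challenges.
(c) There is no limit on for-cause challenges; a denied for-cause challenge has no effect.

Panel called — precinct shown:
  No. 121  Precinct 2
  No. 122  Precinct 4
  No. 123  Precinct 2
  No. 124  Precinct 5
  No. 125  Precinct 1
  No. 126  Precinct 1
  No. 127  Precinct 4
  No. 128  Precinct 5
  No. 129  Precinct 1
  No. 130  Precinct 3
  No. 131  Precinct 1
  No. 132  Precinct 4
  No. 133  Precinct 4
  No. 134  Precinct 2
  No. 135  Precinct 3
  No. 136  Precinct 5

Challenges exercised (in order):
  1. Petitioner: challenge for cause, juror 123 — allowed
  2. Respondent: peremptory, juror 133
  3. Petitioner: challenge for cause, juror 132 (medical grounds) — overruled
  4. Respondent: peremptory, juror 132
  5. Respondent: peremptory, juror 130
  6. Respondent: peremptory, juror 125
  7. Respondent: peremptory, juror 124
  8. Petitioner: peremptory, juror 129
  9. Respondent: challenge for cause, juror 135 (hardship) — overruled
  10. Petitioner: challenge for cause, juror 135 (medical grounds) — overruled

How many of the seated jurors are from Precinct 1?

2

Removed: #123, #124, #125, #129, #130, #132, #133.
Seated jurors 1–7: #121, #122, #126, #127, #128, #131, #134.
Of those, in Precinct 1: #126, #131 → 2.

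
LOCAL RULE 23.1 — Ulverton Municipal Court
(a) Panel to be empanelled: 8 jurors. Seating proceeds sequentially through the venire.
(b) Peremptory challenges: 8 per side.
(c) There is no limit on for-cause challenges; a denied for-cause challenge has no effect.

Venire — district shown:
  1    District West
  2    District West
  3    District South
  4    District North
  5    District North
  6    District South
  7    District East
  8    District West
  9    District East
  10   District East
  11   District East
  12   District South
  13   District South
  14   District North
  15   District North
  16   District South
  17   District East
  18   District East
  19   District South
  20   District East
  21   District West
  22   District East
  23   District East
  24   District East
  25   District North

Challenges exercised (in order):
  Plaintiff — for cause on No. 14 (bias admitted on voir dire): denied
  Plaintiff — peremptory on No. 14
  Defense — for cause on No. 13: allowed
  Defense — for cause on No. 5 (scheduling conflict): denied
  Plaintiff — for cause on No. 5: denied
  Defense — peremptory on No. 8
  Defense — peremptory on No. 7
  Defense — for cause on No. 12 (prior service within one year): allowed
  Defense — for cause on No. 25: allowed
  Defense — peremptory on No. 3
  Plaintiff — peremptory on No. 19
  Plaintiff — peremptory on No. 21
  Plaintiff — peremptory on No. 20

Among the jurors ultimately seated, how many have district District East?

Removed: #3, #7, #8, #12, #13, #14, #19, #20, #21, #25.
Seated jurors 1–8: #1, #2, #4, #5, #6, #9, #10, #11.
Of those, in District East: #9, #10, #11 → 3.

3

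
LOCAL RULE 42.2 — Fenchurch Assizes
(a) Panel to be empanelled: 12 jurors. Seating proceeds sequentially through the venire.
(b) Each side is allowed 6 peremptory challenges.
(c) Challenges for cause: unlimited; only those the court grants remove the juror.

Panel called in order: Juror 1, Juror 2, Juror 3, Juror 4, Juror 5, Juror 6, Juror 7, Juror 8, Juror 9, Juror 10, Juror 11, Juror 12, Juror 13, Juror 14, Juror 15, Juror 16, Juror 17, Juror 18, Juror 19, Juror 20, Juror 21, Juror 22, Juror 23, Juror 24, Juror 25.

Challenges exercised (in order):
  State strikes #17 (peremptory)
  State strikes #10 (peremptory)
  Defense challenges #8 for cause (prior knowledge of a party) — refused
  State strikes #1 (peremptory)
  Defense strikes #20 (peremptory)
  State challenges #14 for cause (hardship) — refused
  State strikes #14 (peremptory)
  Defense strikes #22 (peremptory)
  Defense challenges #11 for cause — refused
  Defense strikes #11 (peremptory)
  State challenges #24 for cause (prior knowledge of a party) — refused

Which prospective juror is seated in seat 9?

12

Removed: #1, #10, #11, #14, #17, #20, #22. (#8, #24 stay — for-cause denied.)
Filling seats in venire order through position 9: #2, #3, #4, #5, #6, #7, #8, #9, #12.
So seat 9 is #12.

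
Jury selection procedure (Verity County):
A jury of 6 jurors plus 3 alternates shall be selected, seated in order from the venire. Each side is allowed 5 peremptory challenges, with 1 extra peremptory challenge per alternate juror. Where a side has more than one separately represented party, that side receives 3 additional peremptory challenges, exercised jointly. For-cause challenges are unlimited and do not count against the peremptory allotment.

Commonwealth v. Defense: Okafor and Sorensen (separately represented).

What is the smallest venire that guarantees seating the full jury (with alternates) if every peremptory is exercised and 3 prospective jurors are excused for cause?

Seats to fill: 6 + 3 alternates = 9.
Peremptories — Commonwealth: 5 + 1×3 = 8; Defense: 5 + 1×3 + 3 = 11; total 19.
For-cause removals: 3.
Minimum venire: 9 + 19 + 3 = 31.

31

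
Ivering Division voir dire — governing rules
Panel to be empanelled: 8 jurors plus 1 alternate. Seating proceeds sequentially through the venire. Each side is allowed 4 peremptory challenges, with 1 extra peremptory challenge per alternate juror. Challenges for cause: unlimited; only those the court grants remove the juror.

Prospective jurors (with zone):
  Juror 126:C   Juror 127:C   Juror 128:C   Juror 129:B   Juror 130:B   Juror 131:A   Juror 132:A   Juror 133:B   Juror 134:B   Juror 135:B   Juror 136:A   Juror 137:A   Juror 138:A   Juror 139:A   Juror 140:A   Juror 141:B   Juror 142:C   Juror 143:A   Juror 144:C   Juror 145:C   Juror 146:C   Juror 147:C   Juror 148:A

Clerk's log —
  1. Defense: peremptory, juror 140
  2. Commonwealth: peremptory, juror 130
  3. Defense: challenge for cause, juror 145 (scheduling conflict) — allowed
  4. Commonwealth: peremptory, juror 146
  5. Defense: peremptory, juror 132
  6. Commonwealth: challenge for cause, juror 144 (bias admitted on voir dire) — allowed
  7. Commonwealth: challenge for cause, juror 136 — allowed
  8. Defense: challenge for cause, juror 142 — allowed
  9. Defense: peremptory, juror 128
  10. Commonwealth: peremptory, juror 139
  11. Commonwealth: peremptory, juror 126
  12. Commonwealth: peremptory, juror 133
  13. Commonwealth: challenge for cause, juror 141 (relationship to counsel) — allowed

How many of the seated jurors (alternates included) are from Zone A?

4

Removed: #126, #128, #130, #132, #133, #136, #139, #140, #141, #142, #144, #145, #146.
Seated (9 incl. alternates): #127, #129, #131, #134, #135, #137, #138, #143, #147.
Of those, in Zone A: #131, #137, #138, #143 → 4.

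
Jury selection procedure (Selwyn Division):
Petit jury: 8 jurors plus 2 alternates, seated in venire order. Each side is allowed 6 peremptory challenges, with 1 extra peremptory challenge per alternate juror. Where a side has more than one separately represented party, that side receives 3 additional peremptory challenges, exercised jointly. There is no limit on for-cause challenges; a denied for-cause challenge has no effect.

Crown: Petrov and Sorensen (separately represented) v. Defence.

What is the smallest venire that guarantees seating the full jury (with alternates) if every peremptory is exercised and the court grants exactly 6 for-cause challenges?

Seats to fill: 8 + 2 alternates = 10.
Peremptories — Crown: 6 + 1×2 + 3 = 11; Defence: 6 + 1×2 = 8; total 19.
For-cause removals: 6.
Minimum venire: 10 + 19 + 6 = 35.

35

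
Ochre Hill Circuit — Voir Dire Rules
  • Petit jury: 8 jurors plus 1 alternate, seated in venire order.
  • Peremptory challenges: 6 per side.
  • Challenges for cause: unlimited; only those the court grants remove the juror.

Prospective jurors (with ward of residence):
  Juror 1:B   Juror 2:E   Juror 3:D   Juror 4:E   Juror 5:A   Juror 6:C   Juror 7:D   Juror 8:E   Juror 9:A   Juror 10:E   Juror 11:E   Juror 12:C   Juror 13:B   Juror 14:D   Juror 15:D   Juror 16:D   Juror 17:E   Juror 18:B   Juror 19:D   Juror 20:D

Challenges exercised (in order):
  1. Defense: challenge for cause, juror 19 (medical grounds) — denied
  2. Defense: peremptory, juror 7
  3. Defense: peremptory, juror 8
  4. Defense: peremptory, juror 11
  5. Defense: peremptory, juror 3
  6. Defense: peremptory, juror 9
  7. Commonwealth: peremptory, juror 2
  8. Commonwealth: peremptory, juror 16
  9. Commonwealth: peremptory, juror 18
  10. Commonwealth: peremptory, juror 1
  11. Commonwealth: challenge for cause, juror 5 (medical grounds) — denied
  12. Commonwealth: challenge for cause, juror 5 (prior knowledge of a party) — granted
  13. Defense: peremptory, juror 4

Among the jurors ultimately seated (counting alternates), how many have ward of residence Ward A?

Removed: #1, #2, #3, #4, #5, #7, #8, #9, #11, #16, #18.
Seated (9 incl. alternates): #6, #10, #12, #13, #14, #15, #17, #19, #20.
None of those are in Ward A → 0.

0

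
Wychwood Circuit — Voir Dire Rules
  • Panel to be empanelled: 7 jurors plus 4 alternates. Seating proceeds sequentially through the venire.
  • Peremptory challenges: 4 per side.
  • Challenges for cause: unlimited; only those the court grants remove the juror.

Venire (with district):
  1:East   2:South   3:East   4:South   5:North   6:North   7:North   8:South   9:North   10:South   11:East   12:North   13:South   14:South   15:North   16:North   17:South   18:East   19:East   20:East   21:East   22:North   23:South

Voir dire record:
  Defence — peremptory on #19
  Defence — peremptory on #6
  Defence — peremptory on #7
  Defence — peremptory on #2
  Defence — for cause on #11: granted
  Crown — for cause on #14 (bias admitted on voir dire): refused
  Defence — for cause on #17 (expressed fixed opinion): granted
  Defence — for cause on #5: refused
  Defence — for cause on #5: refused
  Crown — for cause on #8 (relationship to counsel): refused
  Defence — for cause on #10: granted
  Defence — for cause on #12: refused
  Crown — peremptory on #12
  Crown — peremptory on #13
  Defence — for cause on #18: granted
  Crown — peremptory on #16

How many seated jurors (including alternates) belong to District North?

4

Removed: #2, #6, #7, #10, #11, #12, #13, #16, #17, #18, #19.
Seated (11 incl. alternates): #1, #3, #4, #5, #8, #9, #14, #15, #20, #21, #22.
Of those, in District North: #5, #9, #15, #22 → 4.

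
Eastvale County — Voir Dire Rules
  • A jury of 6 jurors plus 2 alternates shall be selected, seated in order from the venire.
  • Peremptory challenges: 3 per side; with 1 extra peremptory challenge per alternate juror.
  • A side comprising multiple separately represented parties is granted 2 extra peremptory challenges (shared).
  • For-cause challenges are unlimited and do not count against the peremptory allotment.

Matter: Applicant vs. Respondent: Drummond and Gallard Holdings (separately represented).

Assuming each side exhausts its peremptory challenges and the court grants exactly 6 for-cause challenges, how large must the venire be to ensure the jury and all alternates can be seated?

Seats to fill: 6 + 2 alternates = 8.
Peremptories — Applicant: 3 + 1×2 = 5; Respondent: 3 + 1×2 + 2 = 7; total 12.
For-cause removals: 6.
Minimum venire: 8 + 12 + 6 = 26.

26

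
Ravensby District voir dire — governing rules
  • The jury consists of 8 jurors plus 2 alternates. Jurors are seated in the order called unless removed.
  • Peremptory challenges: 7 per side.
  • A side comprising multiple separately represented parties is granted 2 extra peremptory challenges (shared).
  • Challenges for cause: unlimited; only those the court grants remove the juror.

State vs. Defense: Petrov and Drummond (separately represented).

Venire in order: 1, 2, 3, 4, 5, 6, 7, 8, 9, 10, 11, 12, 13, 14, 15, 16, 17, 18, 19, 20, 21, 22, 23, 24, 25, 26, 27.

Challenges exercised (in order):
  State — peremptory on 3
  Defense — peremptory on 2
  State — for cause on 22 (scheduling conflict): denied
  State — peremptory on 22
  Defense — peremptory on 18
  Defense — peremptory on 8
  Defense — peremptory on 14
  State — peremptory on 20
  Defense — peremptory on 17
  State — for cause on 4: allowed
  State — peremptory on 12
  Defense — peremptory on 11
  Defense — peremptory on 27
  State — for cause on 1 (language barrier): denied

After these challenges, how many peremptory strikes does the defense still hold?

2

Defense allotment: 7 base + 2 multi-party = 9.
Defense peremptories used: #2, #18, #8, #14, #17, #11, #27 — 7.
Remaining: 9 − 7 = 2.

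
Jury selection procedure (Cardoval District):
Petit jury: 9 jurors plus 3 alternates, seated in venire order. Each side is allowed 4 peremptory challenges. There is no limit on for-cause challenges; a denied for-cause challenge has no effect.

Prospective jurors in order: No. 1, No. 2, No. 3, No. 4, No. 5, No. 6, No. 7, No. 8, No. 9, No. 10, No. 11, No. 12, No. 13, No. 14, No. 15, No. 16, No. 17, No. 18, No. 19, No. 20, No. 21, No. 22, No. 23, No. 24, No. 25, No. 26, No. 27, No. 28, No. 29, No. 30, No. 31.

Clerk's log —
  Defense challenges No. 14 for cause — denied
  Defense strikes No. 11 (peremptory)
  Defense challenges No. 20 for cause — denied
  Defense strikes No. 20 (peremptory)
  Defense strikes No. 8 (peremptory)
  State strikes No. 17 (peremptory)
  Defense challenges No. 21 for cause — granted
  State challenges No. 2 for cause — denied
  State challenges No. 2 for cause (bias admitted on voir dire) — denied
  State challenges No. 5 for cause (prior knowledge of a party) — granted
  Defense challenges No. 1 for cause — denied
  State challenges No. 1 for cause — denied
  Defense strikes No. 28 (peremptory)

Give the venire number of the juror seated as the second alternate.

14

Removed: #5, #8, #11, #17, #20, #21, #28. (#1, #2, #14 stay — for-cause denied.)
Filling seats in venire order through position 11: #1, #2, #3, #4, #6, #7, #9, #10, #12, #13, #14.
So alternate 2 is #14.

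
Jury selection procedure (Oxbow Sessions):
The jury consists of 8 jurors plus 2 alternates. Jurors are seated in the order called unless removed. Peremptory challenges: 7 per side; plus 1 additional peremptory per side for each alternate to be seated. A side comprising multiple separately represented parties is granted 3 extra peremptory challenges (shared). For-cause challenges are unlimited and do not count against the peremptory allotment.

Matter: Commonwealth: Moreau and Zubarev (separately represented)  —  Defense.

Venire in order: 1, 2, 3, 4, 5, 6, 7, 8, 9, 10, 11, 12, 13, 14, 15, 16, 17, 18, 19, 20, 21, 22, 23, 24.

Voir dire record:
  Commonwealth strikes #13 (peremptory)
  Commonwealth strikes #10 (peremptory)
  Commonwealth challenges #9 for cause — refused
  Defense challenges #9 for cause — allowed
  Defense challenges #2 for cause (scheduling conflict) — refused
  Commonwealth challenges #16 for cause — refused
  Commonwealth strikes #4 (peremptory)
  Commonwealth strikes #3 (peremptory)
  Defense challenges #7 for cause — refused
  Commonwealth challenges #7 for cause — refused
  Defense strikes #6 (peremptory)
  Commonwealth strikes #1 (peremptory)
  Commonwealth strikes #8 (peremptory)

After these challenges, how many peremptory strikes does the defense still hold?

8

Defense allotment: 7 base + 1 × 2 alternates = 9.
Defense peremptories used: #6 — 1 (for-cause on #9, #2, #7 don't count).
Remaining: 9 − 1 = 8.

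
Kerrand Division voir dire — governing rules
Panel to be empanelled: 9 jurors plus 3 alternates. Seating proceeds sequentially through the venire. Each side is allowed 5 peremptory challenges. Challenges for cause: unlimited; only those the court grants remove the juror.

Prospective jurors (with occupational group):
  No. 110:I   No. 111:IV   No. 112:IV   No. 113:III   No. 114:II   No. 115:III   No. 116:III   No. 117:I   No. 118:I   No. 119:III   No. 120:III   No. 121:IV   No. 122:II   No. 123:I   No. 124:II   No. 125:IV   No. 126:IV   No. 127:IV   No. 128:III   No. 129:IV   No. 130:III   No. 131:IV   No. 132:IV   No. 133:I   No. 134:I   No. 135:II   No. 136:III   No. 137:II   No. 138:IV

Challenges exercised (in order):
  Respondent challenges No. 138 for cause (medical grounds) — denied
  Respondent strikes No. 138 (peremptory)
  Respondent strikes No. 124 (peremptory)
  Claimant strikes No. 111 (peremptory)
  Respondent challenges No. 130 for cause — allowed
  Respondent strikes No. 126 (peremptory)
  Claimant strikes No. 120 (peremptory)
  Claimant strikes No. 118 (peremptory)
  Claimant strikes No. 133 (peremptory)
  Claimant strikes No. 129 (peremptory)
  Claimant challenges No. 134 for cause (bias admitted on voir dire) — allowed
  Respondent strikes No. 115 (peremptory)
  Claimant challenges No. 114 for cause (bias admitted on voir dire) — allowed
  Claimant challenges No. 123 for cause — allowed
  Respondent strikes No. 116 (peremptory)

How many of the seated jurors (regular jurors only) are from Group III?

Removed: #111, #114, #115, #116, #118, #120, #123, #124, #126, #129, #130, #133, #134, #138.
Seated jurors 1–9: #110, #112, #113, #117, #119, #121, #122, #125, #127 (alternates #128, #131, #132 not counted).
Of those, in Group III: #113, #119 → 2.

2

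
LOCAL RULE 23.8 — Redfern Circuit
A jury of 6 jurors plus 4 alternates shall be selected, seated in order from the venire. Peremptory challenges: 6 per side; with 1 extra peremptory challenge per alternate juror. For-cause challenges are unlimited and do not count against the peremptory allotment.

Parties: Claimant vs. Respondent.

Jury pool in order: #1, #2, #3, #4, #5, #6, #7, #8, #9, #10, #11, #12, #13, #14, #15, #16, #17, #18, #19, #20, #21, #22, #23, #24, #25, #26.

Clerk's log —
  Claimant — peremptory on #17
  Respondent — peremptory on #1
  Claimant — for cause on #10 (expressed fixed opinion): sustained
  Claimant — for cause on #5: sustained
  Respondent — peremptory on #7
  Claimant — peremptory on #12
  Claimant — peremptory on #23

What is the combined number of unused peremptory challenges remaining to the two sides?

Claimant allotment: 6 base + 1 × 4 alternates = 10. Respondent allotment: 6 base + 1 × 4 alternates = 10.
Claimant peremptories used: #17, #12, #23 — 3 (for-cause on #10, #5 don't count).
Respondent peremptories used: #1, #7 — 2.
Remaining: (10 − 3) + (10 − 2) = 15.

15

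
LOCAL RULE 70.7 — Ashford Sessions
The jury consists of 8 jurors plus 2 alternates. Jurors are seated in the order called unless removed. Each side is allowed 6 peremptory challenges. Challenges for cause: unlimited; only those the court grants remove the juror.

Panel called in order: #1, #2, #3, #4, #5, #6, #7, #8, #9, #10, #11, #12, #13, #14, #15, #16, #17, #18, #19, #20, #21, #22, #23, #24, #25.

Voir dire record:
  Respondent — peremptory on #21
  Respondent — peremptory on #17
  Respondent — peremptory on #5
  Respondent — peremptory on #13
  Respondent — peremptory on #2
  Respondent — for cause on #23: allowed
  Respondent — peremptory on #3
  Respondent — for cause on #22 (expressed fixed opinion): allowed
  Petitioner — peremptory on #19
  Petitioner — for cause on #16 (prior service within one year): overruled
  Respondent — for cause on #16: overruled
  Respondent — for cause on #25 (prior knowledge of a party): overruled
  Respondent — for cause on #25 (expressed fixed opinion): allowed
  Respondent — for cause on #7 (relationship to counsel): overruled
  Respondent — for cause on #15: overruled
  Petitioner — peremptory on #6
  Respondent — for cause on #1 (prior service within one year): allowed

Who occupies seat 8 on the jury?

14

Removed: #1, #2, #3, #5, #6, #13, #17, #19, #21, #22, #23, #25. (#7, #15, #16 stay — for-cause denied.)
Filling seats in venire order through position 8: #4, #7, #8, #9, #10, #11, #12, #14.
So seat 8 is #14.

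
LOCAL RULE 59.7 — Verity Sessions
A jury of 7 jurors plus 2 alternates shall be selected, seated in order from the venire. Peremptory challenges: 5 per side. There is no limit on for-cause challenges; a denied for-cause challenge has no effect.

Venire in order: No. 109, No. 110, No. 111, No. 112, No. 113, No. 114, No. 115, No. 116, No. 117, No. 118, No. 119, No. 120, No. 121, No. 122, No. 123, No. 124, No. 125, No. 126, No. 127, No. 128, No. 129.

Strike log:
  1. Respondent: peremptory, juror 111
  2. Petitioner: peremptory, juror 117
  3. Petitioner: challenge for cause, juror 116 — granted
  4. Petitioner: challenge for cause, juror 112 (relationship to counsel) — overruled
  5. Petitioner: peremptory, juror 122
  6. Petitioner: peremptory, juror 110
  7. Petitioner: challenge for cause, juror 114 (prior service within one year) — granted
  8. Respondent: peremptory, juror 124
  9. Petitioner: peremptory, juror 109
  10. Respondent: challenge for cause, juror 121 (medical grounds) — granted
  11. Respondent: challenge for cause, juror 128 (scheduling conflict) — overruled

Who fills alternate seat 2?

126

Removed: #109, #110, #111, #114, #116, #117, #121, #122, #124. (#112, #128 stay — for-cause denied.)
Seating in order: seats 1–7 → #112, #113, #115, #118, #119, #120, #123; alternates → #125, #126.
So alternate 2 is #126.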